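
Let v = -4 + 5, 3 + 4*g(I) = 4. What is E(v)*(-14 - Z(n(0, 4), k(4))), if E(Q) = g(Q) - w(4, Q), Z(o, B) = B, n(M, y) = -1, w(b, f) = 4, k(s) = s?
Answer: 135/2 ≈ 67.500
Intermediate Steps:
g(I) = ¼ (g(I) = -¾ + (¼)*4 = -¾ + 1 = ¼)
v = 1
E(Q) = -15/4 (E(Q) = ¼ - 1*4 = ¼ - 4 = -15/4)
E(v)*(-14 - Z(n(0, 4), k(4))) = -15*(-14 - 1*4)/4 = -15*(-14 - 4)/4 = -15/4*(-18) = 135/2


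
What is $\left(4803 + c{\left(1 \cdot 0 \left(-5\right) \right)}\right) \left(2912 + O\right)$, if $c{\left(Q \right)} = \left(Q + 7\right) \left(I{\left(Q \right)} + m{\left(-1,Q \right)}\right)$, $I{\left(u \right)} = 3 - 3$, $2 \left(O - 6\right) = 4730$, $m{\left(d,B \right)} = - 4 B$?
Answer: $25374249$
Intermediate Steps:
$O = 2371$ ($O = 6 + \frac{1}{2} \cdot 4730 = 6 + 2365 = 2371$)
$I{\left(u \right)} = 0$
$c{\left(Q \right)} = - 4 Q \left(7 + Q\right)$ ($c{\left(Q \right)} = \left(Q + 7\right) \left(0 - 4 Q\right) = \left(7 + Q\right) \left(- 4 Q\right) = - 4 Q \left(7 + Q\right)$)
$\left(4803 + c{\left(1 \cdot 0 \left(-5\right) \right)}\right) \left(2912 + O\right) = \left(4803 + 4 \cdot 1 \cdot 0 \left(-5\right) \left(-7 - 1 \cdot 0 \left(-5\right)\right)\right) \left(2912 + 2371\right) = \left(4803 + 4 \cdot 0 \left(-5\right) \left(-7 - 0 \left(-5\right)\right)\right) 5283 = \left(4803 + 4 \cdot 0 \left(-7 - 0\right)\right) 5283 = \left(4803 + 4 \cdot 0 \left(-7 + 0\right)\right) 5283 = \left(4803 + 4 \cdot 0 \left(-7\right)\right) 5283 = \left(4803 + 0\right) 5283 = 4803 \cdot 5283 = 25374249$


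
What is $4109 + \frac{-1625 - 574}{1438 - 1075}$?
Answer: $\frac{496456}{121} \approx 4102.9$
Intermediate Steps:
$4109 + \frac{-1625 - 574}{1438 - 1075} = 4109 - \frac{2199}{363} = 4109 - \frac{733}{121} = \frac{496456}{121}$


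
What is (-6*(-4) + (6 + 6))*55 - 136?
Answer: 1844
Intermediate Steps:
(-6*(-4) + (6 + 6))*55 - 136 = (24 + 12)*55 - 136 = 36*55 - 136 = 1980 - 136 = 1844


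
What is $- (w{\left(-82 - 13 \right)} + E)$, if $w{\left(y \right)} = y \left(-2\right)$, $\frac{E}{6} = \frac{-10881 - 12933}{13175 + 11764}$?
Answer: $- \frac{510614}{2771} \approx -184.27$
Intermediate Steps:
$E = - \frac{15876}{2771}$ ($E = 6 \frac{-10881 - 12933}{13175 + 11764} = 6 \left(- \frac{23814}{24939}\right) = 6 \left(\left(-23814\right) \frac{1}{24939}\right) = 6 \left(- \frac{2646}{2771}\right) = - \frac{15876}{2771} \approx -5.7293$)
$w{\left(y \right)} = - 2 y$
$- (w{\left(-82 - 13 \right)} + E) = - (- 2 \left(-82 - 13\right) - \frac{15876}{2771}) = - (\left(-2\right) \left(-95\right) - \frac{15876}{2771}) = - (190 - \frac{15876}{2771}) = \left(-1\right) \frac{510614}{2771} = - \frac{510614}{2771}$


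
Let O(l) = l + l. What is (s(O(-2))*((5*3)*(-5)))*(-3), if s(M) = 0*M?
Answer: 0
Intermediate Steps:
O(l) = 2*l
s(M) = 0
(s(O(-2))*((5*3)*(-5)))*(-3) = (0*((5*3)*(-5)))*(-3) = (0*(15*(-5)))*(-3) = (0*(-75))*(-3) = 0*(-3) = 0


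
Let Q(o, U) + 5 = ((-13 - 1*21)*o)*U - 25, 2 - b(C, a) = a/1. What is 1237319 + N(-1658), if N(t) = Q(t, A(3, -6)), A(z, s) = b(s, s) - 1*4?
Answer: 1462777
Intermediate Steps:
b(C, a) = 2 - a (b(C, a) = 2 - a/1 = 2 - a)
A(z, s) = -2 - s (A(z, s) = (2 - s) - 1*4 = (2 - s) - 4 = -2 - s)
Q(o, U) = -30 - 34*U*o (Q(o, U) = -5 + (((-13 - 1*21)*o)*U - 25) = -5 + (((-13 - 21)*o)*U - 25) = -5 + ((-34*o)*U - 25) = -5 + (-34*U*o - 25) = -5 + (-25 - 34*U*o) = -30 - 34*U*o)
N(t) = -30 - 136*t (N(t) = -30 - 34*(-2 - 1*(-6))*t = -30 - 34*(-2 + 6)*t = -30 - 34*4*t = -30 - 136*t)
1237319 + N(-1658) = 1237319 + (-30 - 136*(-1658)) = 1237319 + (-30 + 225488) = 1237319 + 225458 = 1462777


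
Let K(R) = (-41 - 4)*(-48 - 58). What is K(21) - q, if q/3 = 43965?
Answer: -127125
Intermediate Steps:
K(R) = 4770 (K(R) = -45*(-106) = 4770)
q = 131895 (q = 3*43965 = 131895)
K(21) - q = 4770 - 1*131895 = 4770 - 131895 = -127125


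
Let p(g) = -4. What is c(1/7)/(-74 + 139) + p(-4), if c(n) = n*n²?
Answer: -89179/22295 ≈ -4.0000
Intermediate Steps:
c(n) = n³
c(1/7)/(-74 + 139) + p(-4) = (1/7)³/(-74 + 139) - 4 = (⅐)³/65 - 4 = (1/65)*(1/343) - 4 = 1/22295 - 4 = -89179/22295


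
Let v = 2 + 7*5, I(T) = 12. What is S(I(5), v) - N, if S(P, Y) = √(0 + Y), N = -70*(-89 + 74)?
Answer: -1050 + √37 ≈ -1043.9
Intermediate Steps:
v = 37 (v = 2 + 35 = 37)
N = 1050 (N = -70*(-15) = 1050)
S(P, Y) = √Y
S(I(5), v) - N = √37 - 1*1050 = √37 - 1050 = -1050 + √37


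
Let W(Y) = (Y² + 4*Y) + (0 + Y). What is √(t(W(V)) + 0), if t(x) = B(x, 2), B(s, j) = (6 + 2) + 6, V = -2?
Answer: √14 ≈ 3.7417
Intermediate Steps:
B(s, j) = 14 (B(s, j) = 8 + 6 = 14)
W(Y) = Y² + 5*Y (W(Y) = (Y² + 4*Y) + Y = Y² + 5*Y)
t(x) = 14
√(t(W(V)) + 0) = √(14 + 0) = √14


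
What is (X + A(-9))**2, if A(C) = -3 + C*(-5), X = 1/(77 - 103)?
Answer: 1190281/676 ≈ 1760.8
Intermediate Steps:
X = -1/26 (X = 1/(-26) = -1/26 ≈ -0.038462)
A(C) = -3 - 5*C
(X + A(-9))**2 = (-1/26 + (-3 - 5*(-9)))**2 = (-1/26 + (-3 + 45))**2 = (-1/26 + 42)**2 = (1091/26)**2 = 1190281/676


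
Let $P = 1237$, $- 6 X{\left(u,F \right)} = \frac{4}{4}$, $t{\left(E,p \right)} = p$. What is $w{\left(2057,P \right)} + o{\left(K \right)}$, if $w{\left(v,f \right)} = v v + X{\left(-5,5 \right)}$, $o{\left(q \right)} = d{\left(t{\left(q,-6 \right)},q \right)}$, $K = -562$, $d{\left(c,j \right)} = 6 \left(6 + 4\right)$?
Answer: $\frac{25387853}{6} \approx 4.2313 \cdot 10^{6}$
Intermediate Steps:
$X{\left(u,F \right)} = - \frac{1}{6}$ ($X{\left(u,F \right)} = - \frac{4 \cdot \frac{1}{4}}{6} = \left(- \frac{1}{6}\right) 1 = - \frac{1}{6}$)
$d{\left(c,j \right)} = 60$ ($d{\left(c,j \right)} = 6 \cdot 10 = 60$)
$o{\left(q \right)} = 60$
$w{\left(v,f \right)} = - \frac{1}{6} + v^{2}$ ($w{\left(v,f \right)} = v v - \frac{1}{6} = v^{2} - \frac{1}{6} = - \frac{1}{6} + v^{2}$)
$w{\left(2057,P \right)} + o{\left(K \right)} = \left(- \frac{1}{6} + 2057^{2}\right) + 60 = \left(- \frac{1}{6} + 4231249\right) + 60 = \frac{25387493}{6} + 60 = \frac{25387853}{6}$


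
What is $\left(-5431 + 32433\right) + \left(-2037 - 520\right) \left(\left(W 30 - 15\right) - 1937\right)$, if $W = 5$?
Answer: $4634716$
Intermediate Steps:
$\left(-5431 + 32433\right) + \left(-2037 - 520\right) \left(\left(W 30 - 15\right) - 1937\right) = \left(-5431 + 32433\right) + \left(-2037 - 520\right) \left(\left(5 \cdot 30 - 15\right) - 1937\right) = 27002 - 2557 \left(\left(150 - 15\right) - 1937\right) = 27002 - 2557 \left(135 - 1937\right) = 27002 - -4607714 = 27002 + 4607714 = 4634716$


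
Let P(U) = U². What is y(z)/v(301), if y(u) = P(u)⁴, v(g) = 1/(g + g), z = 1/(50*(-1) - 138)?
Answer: 301/780248241332584448 ≈ 3.8577e-16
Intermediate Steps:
z = -1/188 (z = 1/(-50 - 138) = 1/(-188) = -1/188 ≈ -0.0053191)
v(g) = 1/(2*g)
y(u) = u⁸ (y(u) = (u²)⁴ = u⁸)
y(z)/v(301) = (-1/188)⁸/(((½)/301)) = 1/(1560496482665168896*(((½)*(1/301)))) = 1/(1560496482665168896*(1/602)) = (1/1560496482665168896)*602 = 301/780248241332584448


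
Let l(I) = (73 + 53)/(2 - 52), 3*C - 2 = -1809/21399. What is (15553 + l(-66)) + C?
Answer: 8319459613/534975 ≈ 15551.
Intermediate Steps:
C = 13663/21399 (C = 2/3 + (-1809/21399)/3 = 2/3 + (-1809*1/21399)/3 = 2/3 + (1/3)*(-603/7133) = 2/3 - 201/7133 = 13663/21399 ≈ 0.63849)
l(I) = -63/25 (l(I) = 126/(-50) = 126*(-1/50) = -63/25)
(15553 + l(-66)) + C = (15553 - 63/25) + 13663/21399 = 388762/25 + 13663/21399 = 8319459613/534975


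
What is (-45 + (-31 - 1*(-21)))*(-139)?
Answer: 7645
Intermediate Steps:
(-45 + (-31 - 1*(-21)))*(-139) = (-45 + (-31 + 21))*(-139) = (-45 - 10)*(-139) = -55*(-139) = 7645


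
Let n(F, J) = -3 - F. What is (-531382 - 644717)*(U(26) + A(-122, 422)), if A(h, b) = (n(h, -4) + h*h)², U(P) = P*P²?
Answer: -264748805610915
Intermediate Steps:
U(P) = P³
A(h, b) = (-3 + h² - h)² (A(h, b) = ((-3 - h) + h*h)² = ((-3 - h) + h²)² = (-3 + h² - h)²)
(-531382 - 644717)*(U(26) + A(-122, 422)) = (-531382 - 644717)*(26³ + (3 - 122 - 1*(-122)²)²) = -1176099*(17576 + (3 - 122 - 1*14884)²) = -1176099*(17576 + (3 - 122 - 14884)²) = -1176099*(17576 + (-15003)²) = -1176099*(17576 + 225090009) = -1176099*225107585 = -264748805610915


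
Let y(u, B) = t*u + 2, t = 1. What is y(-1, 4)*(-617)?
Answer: -617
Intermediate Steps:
y(u, B) = 2 + u (y(u, B) = 1*u + 2 = u + 2 = 2 + u)
y(-1, 4)*(-617) = (2 - 1)*(-617) = 1*(-617) = -617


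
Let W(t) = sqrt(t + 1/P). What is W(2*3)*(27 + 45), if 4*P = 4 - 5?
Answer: 72*sqrt(2) ≈ 101.82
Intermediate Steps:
P = -1/4 (P = (4 - 5)/4 = (1/4)*(-1) = -1/4 ≈ -0.25000)
W(t) = sqrt(-4 + t) (W(t) = sqrt(t + 1/(-1/4)) = sqrt(t - 4) = sqrt(-4 + t))
W(2*3)*(27 + 45) = sqrt(-4 + 2*3)*(27 + 45) = sqrt(-4 + 6)*72 = sqrt(2)*72 = 72*sqrt(2)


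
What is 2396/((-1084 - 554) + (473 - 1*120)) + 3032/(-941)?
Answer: -6150756/1209185 ≈ -5.0867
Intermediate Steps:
2396/((-1084 - 554) + (473 - 1*120)) + 3032/(-941) = 2396/(-1638 + (473 - 120)) + 3032*(-1/941) = 2396/(-1638 + 353) - 3032/941 = 2396/(-1285) - 3032/941 = 2396*(-1/1285) - 3032/941 = -2396/1285 - 3032/941 = -6150756/1209185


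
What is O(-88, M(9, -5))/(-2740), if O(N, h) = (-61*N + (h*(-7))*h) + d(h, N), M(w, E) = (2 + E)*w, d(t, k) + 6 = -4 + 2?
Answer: -257/2740 ≈ -0.093796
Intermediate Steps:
d(t, k) = -8 (d(t, k) = -6 + (-4 + 2) = -6 - 2 = -8)
M(w, E) = w*(2 + E)
O(N, h) = -8 - 61*N - 7*h² (O(N, h) = (-61*N + (h*(-7))*h) - 8 = (-61*N + (-7*h)*h) - 8 = (-61*N - 7*h²) - 8 = -8 - 61*N - 7*h²)
O(-88, M(9, -5))/(-2740) = (-8 - 61*(-88) - 7*81*(2 - 5)²)/(-2740) = (-8 + 5368 - 7*(9*(-3))²)*(-1/2740) = (-8 + 5368 - 7*(-27)²)*(-1/2740) = (-8 + 5368 - 7*729)*(-1/2740) = (-8 + 5368 - 5103)*(-1/2740) = 257*(-1/2740) = -257/2740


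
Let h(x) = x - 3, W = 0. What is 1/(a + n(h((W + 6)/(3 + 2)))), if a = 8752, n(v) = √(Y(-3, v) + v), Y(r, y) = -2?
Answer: 43760/382987539 - I*√95/382987539 ≈ 0.00011426 - 2.5449e-8*I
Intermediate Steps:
h(x) = -3 + x
n(v) = √(-2 + v)
1/(a + n(h((W + 6)/(3 + 2)))) = 1/(8752 + √(-2 + (-3 + (0 + 6)/(3 + 2)))) = 1/(8752 + √(-2 + (-3 + 6/5))) = 1/(8752 + √(-2 - 9/5)) = 1/(8752 + √(-19/5)) = 1/(8752 + I*√95/5)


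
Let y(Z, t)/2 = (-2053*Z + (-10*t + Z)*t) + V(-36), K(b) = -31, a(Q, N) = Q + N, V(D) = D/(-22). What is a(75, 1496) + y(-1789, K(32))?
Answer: 81827969/11 ≈ 7.4389e+6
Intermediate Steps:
V(D) = -D/22 (V(D) = D*(-1/22) = -D/22)
a(Q, N) = N + Q
y(Z, t) = 36/11 - 4106*Z + 2*t*(Z - 10*t) (y(Z, t) = 2*((-2053*Z + (-10*t + Z)*t) - 1/22*(-36)) = 2*((-2053*Z + (Z - 10*t)*t) + 18/11) = 2*((-2053*Z + t*(Z - 10*t)) + 18/11) = 2*(18/11 - 2053*Z + t*(Z - 10*t)) = 36/11 - 4106*Z + 2*t*(Z - 10*t))
a(75, 1496) + y(-1789, K(32)) = (1496 + 75) + (36/11 - 4106*(-1789) - 20*(-31)² + 2*(-1789)*(-31)) = 1571 + (36/11 + 7345634 - 20*961 + 110918) = 1571 + (36/11 + 7345634 - 19220 + 110918) = 1571 + 81810688/11 = 81827969/11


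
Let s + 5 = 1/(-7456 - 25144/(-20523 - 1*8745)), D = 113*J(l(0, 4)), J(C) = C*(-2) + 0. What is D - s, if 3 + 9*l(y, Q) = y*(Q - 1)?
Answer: 13146395057/163647798 ≈ 80.333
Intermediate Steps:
l(y, Q) = -⅓ + y*(-1 + Q)/9 (l(y, Q) = -⅓ + (y*(Q - 1))/9 = -⅓ + (y*(-1 + Q))/9 = -⅓ + y*(-1 + Q)/9)
J(C) = -2*C (J(C) = -2*C + 0 = -2*C)
D = 226/3 (D = 113*(-2*(-⅓ - ⅑*0 + (⅑)*4*0)) = 113*(-2*(-⅓ + 0 + 0)) = 113*(-2*(-⅓)) = 113*(⅔) = 226/3 ≈ 75.333)
s = -272753647/54549266 (s = -5 + 1/(-7456 - 25144/(-20523 - 1*8745)) = -5 + 1/(-7456 - 25144/(-20523 - 8745)) = -5 + 1/(-7456 - 25144/(-29268)) = -5 + 1/(-7456 - 25144*(-1/29268)) = -5 + 1/(-7456 + 6286/7317) = -5 + 1/(-54549266/7317) = -5 - 7317/54549266 = -272753647/54549266 ≈ -5.0001)
D - s = 226/3 - 1*(-272753647/54549266) = 226/3 + 272753647/54549266 = 13146395057/163647798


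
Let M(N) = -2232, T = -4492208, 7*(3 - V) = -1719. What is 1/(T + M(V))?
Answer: -1/4494440 ≈ -2.2250e-7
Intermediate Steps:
V = 1740/7 (V = 3 - 1/7*(-1719) = 3 + 1719/7 = 1740/7 ≈ 248.57)
1/(T + M(V)) = 1/(-4492208 - 2232) = 1/(-4494440) = -1/4494440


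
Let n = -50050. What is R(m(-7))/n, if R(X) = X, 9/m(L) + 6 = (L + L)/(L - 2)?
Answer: 81/2002000 ≈ 4.0460e-5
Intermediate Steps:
m(L) = 9/(-6 + 2*L/(-2 + L)) (m(L) = 9/(-6 + (L + L)/(L - 2)) = 9/(-6 + (2*L)/(-2 + L)) = 9/(-6 + 2*L/(-2 + L)))
R(m(-7))/n = (9*(2 - 1*(-7))/(4*(-3 - 7)))/(-50050) = ((9/4)*(2 + 7)/(-10))*(-1/50050) = ((9/4)*(-1/10)*9)*(-1/50050) = -81/40*(-1/50050) = 81/2002000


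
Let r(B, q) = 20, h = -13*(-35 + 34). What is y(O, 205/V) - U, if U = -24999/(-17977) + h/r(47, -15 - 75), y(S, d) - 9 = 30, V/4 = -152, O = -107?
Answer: 13288379/359540 ≈ 36.959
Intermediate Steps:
h = 13 (h = -13*(-1) = 13)
V = -608 (V = 4*(-152) = -608)
y(S, d) = 39 (y(S, d) = 9 + 30 = 39)
U = 733681/359540 (U = -24999/(-17977) + 13/20 = -24999*(-1/17977) + 13*(1/20) = 24999/17977 + 13/20 = 733681/359540 ≈ 2.0406)
y(O, 205/V) - U = 39 - 1*733681/359540 = 39 - 733681/359540 = 13288379/359540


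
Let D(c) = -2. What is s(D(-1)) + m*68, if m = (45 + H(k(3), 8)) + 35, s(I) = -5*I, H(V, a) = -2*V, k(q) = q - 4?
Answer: 5586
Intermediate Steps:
k(q) = -4 + q
m = 82 (m = (45 - 2*(-4 + 3)) + 35 = (45 - 2*(-1)) + 35 = (45 + 2) + 35 = 47 + 35 = 82)
s(D(-1)) + m*68 = -5*(-2) + 82*68 = 10 + 5576 = 5586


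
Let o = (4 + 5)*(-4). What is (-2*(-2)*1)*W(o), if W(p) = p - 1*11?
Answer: -188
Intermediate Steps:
o = -36 (o = 9*(-4) = -36)
W(p) = -11 + p (W(p) = p - 11 = -11 + p)
(-2*(-2)*1)*W(o) = (-2*(-2)*1)*(-11 - 36) = (4*1)*(-47) = 4*(-47) = -188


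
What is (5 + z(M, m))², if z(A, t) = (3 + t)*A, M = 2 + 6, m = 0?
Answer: 841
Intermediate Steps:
M = 8
z(A, t) = A*(3 + t)
(5 + z(M, m))² = (5 + 8*(3 + 0))² = (5 + 8*3)² = (5 + 24)² = 29² = 841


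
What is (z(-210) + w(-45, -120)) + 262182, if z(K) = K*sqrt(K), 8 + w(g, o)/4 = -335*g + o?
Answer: 321970 - 210*I*sqrt(210) ≈ 3.2197e+5 - 3043.2*I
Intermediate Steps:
w(g, o) = -32 - 1340*g + 4*o (w(g, o) = -32 + 4*(-335*g + o) = -32 + 4*(o - 335*g) = -32 + (-1340*g + 4*o) = -32 - 1340*g + 4*o)
z(K) = K**(3/2)
(z(-210) + w(-45, -120)) + 262182 = ((-210)**(3/2) + (-32 - 1340*(-45) + 4*(-120))) + 262182 = (-210*I*sqrt(210) + (-32 + 60300 - 480)) + 262182 = (-210*I*sqrt(210) + 59788) + 262182 = (59788 - 210*I*sqrt(210)) + 262182 = 321970 - 210*I*sqrt(210)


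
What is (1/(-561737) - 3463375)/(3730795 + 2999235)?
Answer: -972752941188/1890253431055 ≈ -0.51462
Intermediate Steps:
(1/(-561737) - 3463375)/(3730795 + 2999235) = (-1/561737 - 3463375)/6730030 = -1945505882376/561737*1/6730030 = -972752941188/1890253431055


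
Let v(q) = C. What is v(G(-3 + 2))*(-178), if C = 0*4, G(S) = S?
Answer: 0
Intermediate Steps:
C = 0
v(q) = 0
v(G(-3 + 2))*(-178) = 0*(-178) = 0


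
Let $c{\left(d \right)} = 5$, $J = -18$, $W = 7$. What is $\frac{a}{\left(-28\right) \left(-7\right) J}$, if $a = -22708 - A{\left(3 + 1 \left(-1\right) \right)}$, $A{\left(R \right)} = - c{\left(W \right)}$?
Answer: $\frac{22703}{3528} \approx 6.4351$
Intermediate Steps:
$A{\left(R \right)} = -5$ ($A{\left(R \right)} = \left(-1\right) 5 = -5$)
$a = -22703$ ($a = -22708 - -5 = -22708 + 5 = -22703$)
$\frac{a}{\left(-28\right) \left(-7\right) J} = - \frac{22703}{\left(-28\right) \left(-7\right) \left(-18\right)} = - \frac{22703}{196 \left(-18\right)} = - \frac{22703}{-3528} = \left(-22703\right) \left(- \frac{1}{3528}\right) = \frac{22703}{3528}$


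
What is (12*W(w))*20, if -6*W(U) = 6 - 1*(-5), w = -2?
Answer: -440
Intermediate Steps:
W(U) = -11/6 (W(U) = -(6 - 1*(-5))/6 = -(6 + 5)/6 = -1/6*11 = -11/6)
(12*W(w))*20 = (12*(-11/6))*20 = -22*20 = -440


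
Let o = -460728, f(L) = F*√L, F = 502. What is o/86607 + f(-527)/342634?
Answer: -51192/9623 + 251*I*√527/171317 ≈ -5.3198 + 0.033634*I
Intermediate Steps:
f(L) = 502*√L
o/86607 + f(-527)/342634 = -460728/86607 + (502*√(-527))/342634 = -460728*1/86607 + (502*(I*√527))*(1/342634) = -51192/9623 + (502*I*√527)*(1/342634) = -51192/9623 + 251*I*√527/171317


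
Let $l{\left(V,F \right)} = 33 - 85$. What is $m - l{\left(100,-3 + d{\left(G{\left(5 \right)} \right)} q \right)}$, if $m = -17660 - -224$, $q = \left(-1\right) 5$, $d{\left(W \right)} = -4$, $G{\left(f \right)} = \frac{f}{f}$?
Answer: $-17384$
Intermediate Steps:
$G{\left(f \right)} = 1$
$q = -5$
$l{\left(V,F \right)} = -52$ ($l{\left(V,F \right)} = 33 - 85 = -52$)
$m = -17436$ ($m = -17660 + 224 = -17436$)
$m - l{\left(100,-3 + d{\left(G{\left(5 \right)} \right)} q \right)} = -17436 - -52 = -17436 + 52 = -17384$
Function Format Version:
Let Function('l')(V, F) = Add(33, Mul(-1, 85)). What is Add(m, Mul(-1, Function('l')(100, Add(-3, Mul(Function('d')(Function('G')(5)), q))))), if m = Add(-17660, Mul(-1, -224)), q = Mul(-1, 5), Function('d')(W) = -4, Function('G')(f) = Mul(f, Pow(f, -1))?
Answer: -17384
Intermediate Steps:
Function('G')(f) = 1
q = -5
Function('l')(V, F) = -52 (Function('l')(V, F) = Add(33, -85) = -52)
m = -17436 (m = Add(-17660, 224) = -17436)
Add(m, Mul(-1, Function('l')(100, Add(-3, Mul(Function('d')(Function('G')(5)), q))))) = Add(-17436, Mul(-1, -52)) = Add(-17436, 52) = -17384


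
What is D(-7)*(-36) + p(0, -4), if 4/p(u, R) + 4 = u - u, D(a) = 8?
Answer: -289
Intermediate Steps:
p(u, R) = -1 (p(u, R) = 4/(-4 + (u - u)) = 4/(-4 + 0) = 4/(-4) = 4*(-¼) = -1)
D(-7)*(-36) + p(0, -4) = 8*(-36) - 1 = -288 - 1 = -289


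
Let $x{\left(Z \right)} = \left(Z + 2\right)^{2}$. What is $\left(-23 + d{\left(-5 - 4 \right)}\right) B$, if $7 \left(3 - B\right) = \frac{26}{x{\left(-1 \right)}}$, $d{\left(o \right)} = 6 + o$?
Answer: $\frac{130}{7} \approx 18.571$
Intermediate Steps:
$x{\left(Z \right)} = \left(2 + Z\right)^{2}$
$B = - \frac{5}{7}$ ($B = 3 - \frac{26 \frac{1}{\left(2 - 1\right)^{2}}}{7} = 3 - \frac{26 \frac{1}{1^{2}}}{7} = 3 - \frac{26 \cdot 1^{-1}}{7} = 3 - \frac{26 \cdot 1}{7} = 3 - \frac{26}{7} = - \frac{5}{7} \approx -0.71429$)
$\left(-23 + d{\left(-5 - 4 \right)}\right) B = \left(-23 + \left(6 - 9\right)\right) \left(- \frac{5}{7}\right) = \left(-23 - 3\right) \left(- \frac{5}{7}\right) = \left(-26\right) \left(- \frac{5}{7}\right) = \frac{130}{7}$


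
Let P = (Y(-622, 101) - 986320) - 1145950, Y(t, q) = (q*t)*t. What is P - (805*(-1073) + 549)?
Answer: 37806230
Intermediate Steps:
Y(t, q) = q*t²
P = 36943014 (P = (101*(-622)² - 986320) - 1145950 = (101*386884 - 986320) - 1145950 = (39075284 - 986320) - 1145950 = 38088964 - 1145950 = 36943014)
P - (805*(-1073) + 549) = 36943014 - (805*(-1073) + 549) = 36943014 - (-863765 + 549) = 36943014 - 1*(-863216) = 36943014 + 863216 = 37806230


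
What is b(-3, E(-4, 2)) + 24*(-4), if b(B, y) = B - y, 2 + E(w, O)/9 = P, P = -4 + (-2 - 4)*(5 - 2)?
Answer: 117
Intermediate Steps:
P = -22 (P = -4 - 6*3 = -4 - 18 = -22)
E(w, O) = -216 (E(w, O) = -18 + 9*(-22) = -18 - 198 = -216)
b(-3, E(-4, 2)) + 24*(-4) = (-3 - 1*(-216)) + 24*(-4) = (-3 + 216) - 96 = 213 - 96 = 117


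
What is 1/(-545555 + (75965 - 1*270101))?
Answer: -1/739691 ≈ -1.3519e-6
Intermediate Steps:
1/(-545555 + (75965 - 1*270101)) = 1/(-545555 + (75965 - 270101)) = 1/(-545555 - 194136) = 1/(-739691) = -1/739691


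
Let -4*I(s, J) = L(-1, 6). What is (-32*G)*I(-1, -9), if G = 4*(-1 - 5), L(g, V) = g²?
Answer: -192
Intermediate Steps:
I(s, J) = -¼ (I(s, J) = -¼*(-1)² = -¼*1 = -¼)
G = -24 (G = 4*(-6) = -24)
(-32*G)*I(-1, -9) = -32*(-24)*(-¼) = 768*(-¼) = -192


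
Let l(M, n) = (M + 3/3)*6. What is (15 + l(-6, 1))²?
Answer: 225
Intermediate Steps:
l(M, n) = 6 + 6*M (l(M, n) = (M + 3*(⅓))*6 = (M + 1)*6 = (1 + M)*6 = 6 + 6*M)
(15 + l(-6, 1))² = (15 + (6 + 6*(-6)))² = (15 + (6 - 36))² = (15 - 30)² = (-15)² = 225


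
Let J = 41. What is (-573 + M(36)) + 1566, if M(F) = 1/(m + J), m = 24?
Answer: 64546/65 ≈ 993.02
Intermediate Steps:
M(F) = 1/65 (M(F) = 1/(24 + 41) = 1/65)
(-573 + M(36)) + 1566 = (-573 + 1/65) + 1566 = -37244/65 + 1566 = 64546/65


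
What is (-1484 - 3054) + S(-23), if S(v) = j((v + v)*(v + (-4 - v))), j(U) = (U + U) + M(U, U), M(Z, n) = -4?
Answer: -4174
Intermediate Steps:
j(U) = -4 + 2*U (j(U) = (U + U) - 4 = 2*U - 4 = -4 + 2*U)
S(v) = -4 - 16*v (S(v) = -4 + 2*((v + v)*(v + (-4 - v))) = -4 + 2*((2*v)*(-4)) = -4 + 2*(-8*v) = -4 - 16*v)
(-1484 - 3054) + S(-23) = (-1484 - 3054) + (-4 - 16*(-23)) = -4538 + (-4 + 368) = -4538 + 364 = -4174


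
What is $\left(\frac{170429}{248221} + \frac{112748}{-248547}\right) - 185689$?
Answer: $- \frac{11455991399886788}{61694584887} \approx -1.8569 \cdot 10^{5}$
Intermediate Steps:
$\left(\frac{170429}{248221} + \frac{112748}{-248547}\right) - 185689 = \left(170429 \cdot \frac{1}{248221} + 112748 \left(- \frac{1}{248547}\right)\right) - 185689 = \left(\frac{170429}{248221} - \frac{112748}{248547}\right) - 185689 = \frac{14373195355}{61694584887} - 185689 = - \frac{11455991399886788}{61694584887}$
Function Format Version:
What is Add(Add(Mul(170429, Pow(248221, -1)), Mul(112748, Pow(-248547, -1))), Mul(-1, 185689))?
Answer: Rational(-11455991399886788, 61694584887) ≈ -1.8569e+5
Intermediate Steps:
Add(Add(Mul(170429, Pow(248221, -1)), Mul(112748, Pow(-248547, -1))), Mul(-1, 185689)) = Add(Add(Mul(170429, Rational(1, 248221)), Mul(112748, Rational(-1, 248547))), -185689) = Add(Add(Rational(170429, 248221), Rational(-112748, 248547)), -185689) = Add(Rational(14373195355, 61694584887), -185689) = Rational(-11455991399886788, 61694584887)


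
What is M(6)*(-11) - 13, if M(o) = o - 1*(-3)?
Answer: -112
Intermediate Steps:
M(o) = 3 + o (M(o) = o + 3 = 3 + o)
M(6)*(-11) - 13 = (3 + 6)*(-11) - 13 = 9*(-11) - 13 = -99 - 13 = -112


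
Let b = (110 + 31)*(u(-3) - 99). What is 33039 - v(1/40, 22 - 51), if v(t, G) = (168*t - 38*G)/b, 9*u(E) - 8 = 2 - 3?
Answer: 6863538453/207740 ≈ 33039.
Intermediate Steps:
u(E) = 7/9 (u(E) = 8/9 + (2 - 3)/9 = 8/9 + (⅑)*(-1) = 8/9 - ⅑ = 7/9)
b = -41548/3 (b = (110 + 31)*(7/9 - 99) = 141*(-884/9) = -41548/3 ≈ -13849.)
v(t, G) = -126*t/10387 + 57*G/20774 (v(t, G) = (168*t - 38*G)/(-41548/3) = (-38*G + 168*t)*(-3/41548) = -126*t/10387 + 57*G/20774)
33039 - v(1/40, 22 - 51) = 33039 - (-126/10387/40 + 57*(22 - 51)/20774) = 33039 - (-126/10387*1/40 + (57/20774)*(-29)) = 33039 - (-63/207740 - 1653/20774) = 33039 - 1*(-16593/207740) = 33039 + 16593/207740 = 6863538453/207740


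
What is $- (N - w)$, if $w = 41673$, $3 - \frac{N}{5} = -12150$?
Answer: $-19092$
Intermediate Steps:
$N = 60765$ ($N = 15 - -60750 = 15 + 60750 = 60765$)
$- (N - w) = - (60765 - 41673) = \left(-1\right) 19092 = -19092$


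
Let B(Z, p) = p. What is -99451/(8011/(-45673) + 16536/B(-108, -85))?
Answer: 386089169455/755929663 ≈ 510.75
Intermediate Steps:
-99451/(8011/(-45673) + 16536/B(-108, -85)) = -99451/(8011/(-45673) + 16536/(-85)) = -99451/(8011*(-1/45673) + 16536*(-1/85)) = -99451/(-8011/45673 - 16536/85) = -99451/(-755929663/3882205) = -99451*(-3882205/755929663) = 386089169455/755929663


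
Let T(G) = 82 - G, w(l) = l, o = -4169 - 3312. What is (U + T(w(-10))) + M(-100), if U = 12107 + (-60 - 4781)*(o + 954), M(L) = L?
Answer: 31609306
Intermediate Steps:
o = -7481
U = 31609314 (U = 12107 + (-60 - 4781)*(-7481 + 954) = 12107 - 4841*(-6527) = 12107 + 31597207 = 31609314)
(U + T(w(-10))) + M(-100) = (31609314 + (82 - 1*(-10))) - 100 = (31609314 + (82 + 10)) - 100 = (31609314 + 92) - 100 = 31609406 - 100 = 31609306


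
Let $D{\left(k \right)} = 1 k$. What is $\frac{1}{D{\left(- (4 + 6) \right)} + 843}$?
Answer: $\frac{1}{833} \approx 0.0012005$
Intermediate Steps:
$D{\left(k \right)} = k$
$\frac{1}{D{\left(- (4 + 6) \right)} + 843} = \frac{1}{- (4 + 6) + 843} = \frac{1}{\left(-1\right) 10 + 843} = \frac{1}{-10 + 843} = \frac{1}{833}$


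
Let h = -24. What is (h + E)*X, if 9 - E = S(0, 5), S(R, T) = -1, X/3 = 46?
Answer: -1932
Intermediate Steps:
X = 138 (X = 3*46 = 138)
E = 10 (E = 9 - 1*(-1) = 9 + 1 = 10)
(h + E)*X = (-24 + 10)*138 = -14*138 = -1932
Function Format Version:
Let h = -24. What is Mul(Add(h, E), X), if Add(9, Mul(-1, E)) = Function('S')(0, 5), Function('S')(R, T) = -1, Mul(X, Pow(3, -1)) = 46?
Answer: -1932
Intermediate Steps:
X = 138 (X = Mul(3, 46) = 138)
E = 10 (E = Add(9, Mul(-1, -1)) = Add(9, 1) = 10)
Mul(Add(h, E), X) = Mul(Add(-24, 10), 138) = Mul(-14, 138) = -1932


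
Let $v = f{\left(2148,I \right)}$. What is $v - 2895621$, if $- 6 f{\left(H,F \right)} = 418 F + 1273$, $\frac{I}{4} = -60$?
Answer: $- \frac{17274679}{6} \approx -2.8791 \cdot 10^{6}$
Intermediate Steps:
$I = -240$ ($I = 4 \left(-60\right) = -240$)
$f{\left(H,F \right)} = - \frac{1273}{6} - \frac{209 F}{3}$ ($f{\left(H,F \right)} = - \frac{418 F + 1273}{6} = - \frac{1273 + 418 F}{6} = - \frac{1273}{6} - \frac{209 F}{3}$)
$v = \frac{99047}{6}$ ($v = - \frac{1273}{6} - -16720 = - \frac{1273}{6} + 16720 = \frac{99047}{6} \approx 16508.0$)
$v - 2895621 = \frac{99047}{6} - 2895621 = - \frac{17274679}{6}$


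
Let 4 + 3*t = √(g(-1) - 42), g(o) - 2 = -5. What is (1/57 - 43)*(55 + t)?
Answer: -394450/171 - 2450*I*√5/57 ≈ -2306.7 - 96.112*I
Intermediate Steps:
g(o) = -3 (g(o) = 2 - 5 = -3)
t = -4/3 + I*√5 (t = -4/3 + √(-3 - 42)/3 = -4/3 + √(-45)/3 = -4/3 + (3*I*√5)/3 = -4/3 + I*√5 ≈ -1.3333 + 2.2361*I)
(1/57 - 43)*(55 + t) = (1/57 - 43)*(55 + (-4/3 + I*√5)) = (1/57 - 43)*(161/3 + I*√5) = -2450*(161/3 + I*√5)/57 = -394450/171 - 2450*I*√5/57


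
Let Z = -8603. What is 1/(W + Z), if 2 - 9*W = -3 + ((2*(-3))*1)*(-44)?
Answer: -9/77686 ≈ -0.00011585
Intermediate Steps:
W = -259/9 (W = 2/9 - (-3 + ((2*(-3))*1)*(-44))/9 = 2/9 - (-3 - 6*1*(-44))/9 = 2/9 - (-3 - 6*(-44))/9 = 2/9 - (-3 + 264)/9 = 2/9 - 1/9*261 = 2/9 - 29 = -259/9 ≈ -28.778)
1/(W + Z) = 1/(-259/9 - 8603) = 1/(-77686/9) = -9/77686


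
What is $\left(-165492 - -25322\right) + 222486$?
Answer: $82316$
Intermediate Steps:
$\left(-165492 - -25322\right) + 222486 = \left(-165492 + 25322\right) + 222486 = -140170 + 222486 = 82316$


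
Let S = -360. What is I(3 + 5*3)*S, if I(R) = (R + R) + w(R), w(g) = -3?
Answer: -11880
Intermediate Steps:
I(R) = -3 + 2*R (I(R) = (R + R) - 3 = 2*R - 3 = -3 + 2*R)
I(3 + 5*3)*S = (-3 + 2*(3 + 5*3))*(-360) = (-3 + 2*(3 + 15))*(-360) = (-3 + 2*18)*(-360) = (-3 + 36)*(-360) = 33*(-360) = -11880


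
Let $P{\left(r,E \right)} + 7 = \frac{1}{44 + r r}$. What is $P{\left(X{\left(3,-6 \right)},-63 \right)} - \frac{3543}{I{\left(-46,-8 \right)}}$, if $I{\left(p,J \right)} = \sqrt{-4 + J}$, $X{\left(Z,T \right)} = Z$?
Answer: $- \frac{370}{53} + \frac{1181 i \sqrt{3}}{2} \approx -6.9811 + 1022.8 i$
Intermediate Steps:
$P{\left(r,E \right)} = -7 + \frac{1}{44 + r^{2}}$ ($P{\left(r,E \right)} = -7 + \frac{1}{44 + r r} = -7 + \frac{1}{44 + r^{2}}$)
$P{\left(X{\left(3,-6 \right)},-63 \right)} - \frac{3543}{I{\left(-46,-8 \right)}} = \frac{-307 - 7 \cdot 3^{2}}{44 + 3^{2}} - \frac{3543}{\sqrt{-4 - 8}} = \frac{-307 - 63}{44 + 9} - \frac{3543}{\sqrt{-12}} = \frac{-307 - 63}{53} - \frac{3543}{2 i \sqrt{3}} = \frac{1}{53} \left(-370\right) - 3543 \left(- \frac{i \sqrt{3}}{6}\right) = - \frac{370}{53} - - \frac{1181 i \sqrt{3}}{2} = - \frac{370}{53} + \frac{1181 i \sqrt{3}}{2}$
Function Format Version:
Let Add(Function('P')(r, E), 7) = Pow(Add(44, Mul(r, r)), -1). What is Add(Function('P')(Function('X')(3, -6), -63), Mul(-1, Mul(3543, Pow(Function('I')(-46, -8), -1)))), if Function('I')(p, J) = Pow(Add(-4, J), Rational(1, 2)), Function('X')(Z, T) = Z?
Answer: Add(Rational(-370, 53), Mul(Rational(1181, 2), I, Pow(3, Rational(1, 2)))) ≈ Add(-6.9811, Mul(1022.8, I))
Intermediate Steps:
Function('P')(r, E) = Add(-7, Pow(Add(44, Pow(r, 2)), -1)) (Function('P')(r, E) = Add(-7, Pow(Add(44, Mul(r, r)), -1)) = Add(-7, Pow(Add(44, Pow(r, 2)), -1)))
Add(Function('P')(Function('X')(3, -6), -63), Mul(-1, Mul(3543, Pow(Function('I')(-46, -8), -1)))) = Add(Mul(Pow(Add(44, Pow(3, 2)), -1), Add(-307, Mul(-7, Pow(3, 2)))), Mul(-1, Mul(3543, Pow(Pow(Add(-4, -8), Rational(1, 2)), -1)))) = Add(Mul(Pow(Add(44, 9), -1), Add(-307, Mul(-7, 9))), Mul(-1, Mul(3543, Pow(Pow(-12, Rational(1, 2)), -1)))) = Add(Mul(Pow(53, -1), Add(-307, -63)), Mul(-1, Mul(3543, Pow(Mul(2, I, Pow(3, Rational(1, 2))), -1)))) = Add(Mul(Rational(1, 53), -370), Mul(-1, Mul(3543, Mul(Rational(-1, 6), I, Pow(3, Rational(1, 2)))))) = Add(Rational(-370, 53), Mul(-1, Mul(Rational(-1181, 2), I, Pow(3, Rational(1, 2))))) = Add(Rational(-370, 53), Mul(Rational(1181, 2), I, Pow(3, Rational(1, 2))))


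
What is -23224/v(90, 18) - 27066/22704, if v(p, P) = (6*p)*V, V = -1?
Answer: 21360919/510840 ≈ 41.815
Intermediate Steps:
v(p, P) = -6*p (v(p, P) = (6*p)*(-1) = -6*p)
-23224/v(90, 18) - 27066/22704 = -23224/((-6*90)) - 27066/22704 = -23224/(-540) - 27066*1/22704 = -23224*(-1/540) - 4511/3784 = 5806/135 - 4511/3784 = 21360919/510840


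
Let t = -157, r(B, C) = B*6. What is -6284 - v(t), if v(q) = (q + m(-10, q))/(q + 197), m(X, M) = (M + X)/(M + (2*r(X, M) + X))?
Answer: -18023857/2870 ≈ -6280.1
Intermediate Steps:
r(B, C) = 6*B
m(X, M) = (M + X)/(M + 13*X) (m(X, M) = (M + X)/(M + (2*(6*X) + X)) = (M + X)/(M + (12*X + X)) = (M + X)/(M + 13*X))
v(q) = (q + (-10 + q)/(-130 + q))/(197 + q) (v(q) = (q + (q - 10)/(q + 13*(-10)))/(q + 197) = (q + (-10 + q)/(q - 130))/(197 + q) = (q + (-10 + q)/(-130 + q))/(197 + q))
-6284 - v(t) = -6284 - (-10 - 157 - 157*(-130 - 157))/((-130 - 157)*(197 - 157)) = -6284 - (-10 - 157 - 157*(-287))/((-287)*40) = -6284 - (-1)*(-10 - 157 + 45059)/(287*40) = -6284 - (-1)*44892/(287*40) = -6284 - 1*(-11223/2870) = -6284 + 11223/2870 = -18023857/2870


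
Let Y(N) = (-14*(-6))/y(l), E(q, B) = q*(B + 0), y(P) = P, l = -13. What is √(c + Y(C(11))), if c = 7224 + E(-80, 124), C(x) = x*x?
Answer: 2*I*√114179/13 ≈ 51.985*I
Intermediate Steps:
C(x) = x²
E(q, B) = B*q (E(q, B) = q*B = B*q)
Y(N) = -84/13 (Y(N) = -14*(-6)/(-13) = 84*(-1/13) = -84/13)
c = -2696 (c = 7224 + 124*(-80) = 7224 - 9920 = -2696)
√(c + Y(C(11))) = √(-2696 - 84/13) = √(-35132/13) = 2*I*√114179/13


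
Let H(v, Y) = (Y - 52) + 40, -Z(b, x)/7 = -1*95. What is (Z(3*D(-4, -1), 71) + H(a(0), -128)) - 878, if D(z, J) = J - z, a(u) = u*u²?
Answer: -353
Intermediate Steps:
a(u) = u³
Z(b, x) = 665 (Z(b, x) = -(-7)*95 = -7*(-95) = 665)
H(v, Y) = -12 + Y (H(v, Y) = (-52 + Y) + 40 = -12 + Y)
(Z(3*D(-4, -1), 71) + H(a(0), -128)) - 878 = (665 + (-12 - 128)) - 878 = (665 - 140) - 878 = 525 - 878 = -353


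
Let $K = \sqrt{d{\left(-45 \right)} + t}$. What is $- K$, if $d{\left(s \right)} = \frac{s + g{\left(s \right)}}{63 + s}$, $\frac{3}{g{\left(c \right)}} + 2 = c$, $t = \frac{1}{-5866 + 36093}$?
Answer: $- \frac{i \sqrt{45475572069930}}{4262007} \approx - 1.5822 i$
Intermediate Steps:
$t = \frac{1}{30227} \approx 3.3083 \cdot 10^{-5}$
$g{\left(c \right)} = \frac{3}{-2 + c}$
$d{\left(s \right)} = \frac{s + \frac{3}{-2 + s}}{63 + s}$
$K = \frac{i \sqrt{45475572069930}}{4262007}$ ($K = \sqrt{\frac{3 - 45 \left(-2 - 45\right)}{\left(-2 - 45\right) \left(63 - 45\right)} + \frac{1}{30227}} = \sqrt{\frac{3 - -2115}{\left(-47\right) 18} + \frac{1}{30227}} = \sqrt{\left(- \frac{1}{47}\right) \frac{1}{18} \left(3 + 2115\right) + \frac{1}{30227}} = \sqrt{\left(- \frac{1}{47}\right) \frac{1}{18} \cdot 2118 + \frac{1}{30227}} = \sqrt{- \frac{353}{141} + \frac{1}{30227}} = \sqrt{- \frac{10669990}{4262007}} = \frac{i \sqrt{45475572069930}}{4262007} \approx 1.5822 i$)
$- K = - \frac{i \sqrt{45475572069930}}{4262007}$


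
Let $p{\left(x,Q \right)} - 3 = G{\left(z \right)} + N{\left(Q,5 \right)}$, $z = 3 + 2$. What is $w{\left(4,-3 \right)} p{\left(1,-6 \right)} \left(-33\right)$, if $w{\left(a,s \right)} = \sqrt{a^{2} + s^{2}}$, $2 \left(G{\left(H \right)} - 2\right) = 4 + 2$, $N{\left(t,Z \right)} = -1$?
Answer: $-1155$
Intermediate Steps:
$z = 5$
$G{\left(H \right)} = 5$ ($G{\left(H \right)} = 2 + \frac{4 + 2}{2} = 2 + \frac{1}{2} \cdot 6 = 2 + 3 = 5$)
$p{\left(x,Q \right)} = 7$ ($p{\left(x,Q \right)} = 3 + \left(5 - 1\right) = 3 + 4 = 7$)
$w{\left(4,-3 \right)} p{\left(1,-6 \right)} \left(-33\right) = \sqrt{4^{2} + \left(-3\right)^{2}} \cdot 7 \left(-33\right) = \sqrt{16 + 9} \cdot 7 \left(-33\right) = \sqrt{25} \cdot 7 \left(-33\right) = 5 \cdot 7 \left(-33\right) = 35 \left(-33\right) = -1155$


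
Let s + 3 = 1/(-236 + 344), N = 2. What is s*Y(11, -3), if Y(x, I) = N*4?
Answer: -646/27 ≈ -23.926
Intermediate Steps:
s = -323/108 (s = -3 + 1/(-236 + 344) = -3 + 1/108 = -323/108 ≈ -2.9907)
Y(x, I) = 8 (Y(x, I) = 2*4 = 8)
s*Y(11, -3) = -323/108*8 = -646/27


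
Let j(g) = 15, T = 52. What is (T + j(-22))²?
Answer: 4489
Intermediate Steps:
(T + j(-22))² = (52 + 15)² = 67² = 4489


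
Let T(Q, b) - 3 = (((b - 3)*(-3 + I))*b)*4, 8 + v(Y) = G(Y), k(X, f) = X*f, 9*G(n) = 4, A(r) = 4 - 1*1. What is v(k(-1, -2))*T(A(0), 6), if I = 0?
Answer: 4828/3 ≈ 1609.3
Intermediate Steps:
A(r) = 3 (A(r) = 4 - 1 = 3)
G(n) = 4/9 (G(n) = (1/9)*4 = 4/9)
v(Y) = -68/9 (v(Y) = -8 + 4/9 = -68/9)
T(Q, b) = 3 + 4*b*(9 - 3*b) (T(Q, b) = 3 + (((b - 3)*(-3 + 0))*b)*4 = 3 + (((-3 + b)*(-3))*b)*4 = 3 + ((9 - 3*b)*b)*4 = 3 + (b*(9 - 3*b))*4 = 3 + 4*b*(9 - 3*b))
v(k(-1, -2))*T(A(0), 6) = -68*(3 - 12*6**2 + 36*6)/9 = -68*(3 - 12*36 + 216)/9 = -68*(3 - 432 + 216)/9 = -68/9*(-213) = 4828/3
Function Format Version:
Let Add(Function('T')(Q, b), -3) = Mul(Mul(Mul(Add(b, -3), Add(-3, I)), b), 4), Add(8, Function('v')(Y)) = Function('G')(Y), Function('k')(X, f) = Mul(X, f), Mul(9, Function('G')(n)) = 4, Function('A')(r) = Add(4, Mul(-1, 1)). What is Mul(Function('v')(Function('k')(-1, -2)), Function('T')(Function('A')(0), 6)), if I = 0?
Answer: Rational(4828, 3) ≈ 1609.3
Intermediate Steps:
Function('A')(r) = 3 (Function('A')(r) = Add(4, -1) = 3)
Function('G')(n) = Rational(4, 9) (Function('G')(n) = Mul(Rational(1, 9), 4) = Rational(4, 9))
Function('v')(Y) = Rational(-68, 9) (Function('v')(Y) = Add(-8, Rational(4, 9)) = Rational(-68, 9))
Function('T')(Q, b) = Add(3, Mul(4, b, Add(9, Mul(-3, b)))) (Function('T')(Q, b) = Add(3, Mul(Mul(Mul(Add(b, -3), Add(-3, 0)), b), 4)) = Add(3, Mul(Mul(Mul(Add(-3, b), -3), b), 4)) = Add(3, Mul(Mul(Add(9, Mul(-3, b)), b), 4)) = Add(3, Mul(Mul(b, Add(9, Mul(-3, b))), 4)) = Add(3, Mul(4, b, Add(9, Mul(-3, b)))))
Mul(Function('v')(Function('k')(-1, -2)), Function('T')(Function('A')(0), 6)) = Mul(Rational(-68, 9), Add(3, Mul(-12, Pow(6, 2)), Mul(36, 6))) = Mul(Rational(-68, 9), Add(3, Mul(-12, 36), 216)) = Mul(Rational(-68, 9), Add(3, -432, 216)) = Mul(Rational(-68, 9), -213) = Rational(4828, 3)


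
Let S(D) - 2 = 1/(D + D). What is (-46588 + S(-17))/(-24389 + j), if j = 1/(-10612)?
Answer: 2801435350/1466624391 ≈ 1.9101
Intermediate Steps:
S(D) = 2 + 1/(2*D) (S(D) = 2 + 1/(D + D) = 2 + 1/(2*D))
j = -1/10612 ≈ -9.4233e-5
(-46588 + S(-17))/(-24389 + j) = (-46588 + (2 + (½)/(-17)))/(-24389 - 1/10612) = (-46588 + (2 + (½)*(-1/17)))/(-258816069/10612) = (-46588 + (2 - 1/34))*(-10612/258816069) = (-46588 + 67/34)*(-10612/258816069) = -1583925/34*(-10612/258816069) = 2801435350/1466624391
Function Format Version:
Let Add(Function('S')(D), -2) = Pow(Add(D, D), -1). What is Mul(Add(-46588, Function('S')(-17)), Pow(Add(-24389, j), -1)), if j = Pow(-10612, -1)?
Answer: Rational(2801435350, 1466624391) ≈ 1.9101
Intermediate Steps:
Function('S')(D) = Add(2, Mul(Rational(1, 2), Pow(D, -1))) (Function('S')(D) = Add(2, Pow(Add(D, D), -1)) = Add(2, Pow(Mul(2, D), -1)) = Add(2, Mul(Rational(1, 2), Pow(D, -1))))
j = Rational(-1, 10612) ≈ -9.4233e-5
Mul(Add(-46588, Function('S')(-17)), Pow(Add(-24389, j), -1)) = Mul(Add(-46588, Add(2, Mul(Rational(1, 2), Pow(-17, -1)))), Pow(Add(-24389, Rational(-1, 10612)), -1)) = Mul(Add(-46588, Add(2, Mul(Rational(1, 2), Rational(-1, 17)))), Pow(Rational(-258816069, 10612), -1)) = Mul(Add(-46588, Add(2, Rational(-1, 34))), Rational(-10612, 258816069)) = Mul(Add(-46588, Rational(67, 34)), Rational(-10612, 258816069)) = Mul(Rational(-1583925, 34), Rational(-10612, 258816069)) = Rational(2801435350, 1466624391)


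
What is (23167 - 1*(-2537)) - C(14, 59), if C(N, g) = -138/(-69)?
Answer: 25702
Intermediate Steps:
C(N, g) = 2 (C(N, g) = -138*(-1/69) = 2)
(23167 - 1*(-2537)) - C(14, 59) = (23167 - 1*(-2537)) - 1*2 = (23167 + 2537) - 2 = 25704 - 2 = 25702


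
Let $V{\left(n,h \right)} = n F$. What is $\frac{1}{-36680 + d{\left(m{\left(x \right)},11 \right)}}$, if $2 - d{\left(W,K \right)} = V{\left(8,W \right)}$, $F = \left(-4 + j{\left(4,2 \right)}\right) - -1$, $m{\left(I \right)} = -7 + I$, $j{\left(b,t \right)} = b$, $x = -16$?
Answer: $- \frac{1}{36686} \approx -2.7258 \cdot 10^{-5}$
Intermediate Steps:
$F = 1$ ($F = \left(-4 + 4\right) - -1 = 0 + 1 = 1$)
$V{\left(n,h \right)} = n$ ($V{\left(n,h \right)} = n 1 = n$)
$d{\left(W,K \right)} = -6$ ($d{\left(W,K \right)} = 2 - 8 = -6$)
$\frac{1}{-36680 + d{\left(m{\left(x \right)},11 \right)}} = \frac{1}{-36680 - 6} = \frac{1}{-36686} = - \frac{1}{36686}$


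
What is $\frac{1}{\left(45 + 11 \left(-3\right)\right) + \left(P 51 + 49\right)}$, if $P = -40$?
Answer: $- \frac{1}{1979} \approx -0.00050531$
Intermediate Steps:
$\frac{1}{\left(45 + 11 \left(-3\right)\right) + \left(P 51 + 49\right)} = \frac{1}{\left(45 + 11 \left(-3\right)\right) + \left(\left(-40\right) 51 + 49\right)} = \frac{1}{\left(45 - 33\right) + \left(-2040 + 49\right)} = \frac{1}{12 - 1991} = \frac{1}{-1979} = - \frac{1}{1979}$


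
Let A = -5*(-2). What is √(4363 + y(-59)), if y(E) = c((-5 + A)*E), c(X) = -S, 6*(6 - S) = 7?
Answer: √156894/6 ≈ 66.016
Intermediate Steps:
A = 10
S = 29/6 (S = 6 - ⅙*7 = 6 - 7/6 = 29/6 ≈ 4.8333)
c(X) = -29/6 (c(X) = -1*29/6 = -29/6)
y(E) = -29/6
√(4363 + y(-59)) = √(4363 - 29/6) = √(26149/6) = √156894/6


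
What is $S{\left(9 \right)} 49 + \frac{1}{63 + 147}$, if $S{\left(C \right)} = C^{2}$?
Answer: $\frac{833491}{210} \approx 3969.0$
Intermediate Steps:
$S{\left(9 \right)} 49 + \frac{1}{63 + 147} = 9^{2} \cdot 49 + \frac{1}{63 + 147} = 81 \cdot 49 + \frac{1}{210} = 3969 + \frac{1}{210} = \frac{833491}{210}$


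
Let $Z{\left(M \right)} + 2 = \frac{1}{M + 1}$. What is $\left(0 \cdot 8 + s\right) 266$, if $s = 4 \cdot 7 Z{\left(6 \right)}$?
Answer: $-13832$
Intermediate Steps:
$Z{\left(M \right)} = -2 + \frac{1}{1 + M}$ ($Z{\left(M \right)} = -2 + \frac{1}{M + 1} = -2 + \frac{1}{1 + M}$)
$s = -52$ ($s = 4 \cdot 7 \frac{-1 - 12}{1 + 6} = 28 \frac{-1 - 12}{7} = 28 \cdot \frac{1}{7} \left(-13\right) = 28 \left(- \frac{13}{7}\right) = -52$)
$\left(0 \cdot 8 + s\right) 266 = \left(0 \cdot 8 - 52\right) 266 = \left(0 - 52\right) 266 = \left(-52\right) 266 = -13832$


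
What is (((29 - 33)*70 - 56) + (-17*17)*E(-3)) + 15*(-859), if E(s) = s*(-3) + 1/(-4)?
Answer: -62999/4 ≈ -15750.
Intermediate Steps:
E(s) = -¼ - 3*s (E(s) = -3*s - ¼ = -¼ - 3*s)
(((29 - 33)*70 - 56) + (-17*17)*E(-3)) + 15*(-859) = (((29 - 33)*70 - 56) + (-17*17)*(-¼ - 3*(-3))) + 15*(-859) = ((-4*70 - 56) - 289*(-¼ + 9)) - 12885 = ((-280 - 56) - 289*35/4) - 12885 = (-336 - 10115/4) - 12885 = -11459/4 - 12885 = -62999/4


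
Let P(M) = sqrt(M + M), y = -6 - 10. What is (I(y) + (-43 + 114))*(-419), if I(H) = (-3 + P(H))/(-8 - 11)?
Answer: -566488/19 + 1676*I*sqrt(2)/19 ≈ -29815.0 + 124.75*I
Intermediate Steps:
y = -16
P(M) = sqrt(2)*sqrt(M) (P(M) = sqrt(2*M) = sqrt(2)*sqrt(M))
I(H) = 3/19 - sqrt(2)*sqrt(H)/19 (I(H) = (-3 + sqrt(2)*sqrt(H))/(-8 - 11) = (-3 + sqrt(2)*sqrt(H))/(-19) = (-3 + sqrt(2)*sqrt(H))*(-1/19) = 3/19 - sqrt(2)*sqrt(H)/19)
(I(y) + (-43 + 114))*(-419) = ((3/19 - sqrt(2)*sqrt(-16)/19) + (-43 + 114))*(-419) = ((3/19 - sqrt(2)*4*I/19) + 71)*(-419) = ((3/19 - 4*I*sqrt(2)/19) + 71)*(-419) = (1352/19 - 4*I*sqrt(2)/19)*(-419) = -566488/19 + 1676*I*sqrt(2)/19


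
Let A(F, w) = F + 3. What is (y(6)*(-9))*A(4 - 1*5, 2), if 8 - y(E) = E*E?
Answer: 504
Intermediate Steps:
y(E) = 8 - E² (y(E) = 8 - E*E = 8 - E²)
A(F, w) = 3 + F
(y(6)*(-9))*A(4 - 1*5, 2) = ((8 - 1*6²)*(-9))*(3 + (4 - 1*5)) = ((8 - 1*36)*(-9))*(3 + (4 - 5)) = ((8 - 36)*(-9))*(3 - 1) = -28*(-9)*2 = 252*2 = 504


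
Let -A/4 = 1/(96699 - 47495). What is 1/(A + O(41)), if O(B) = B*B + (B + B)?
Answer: 12301/21686662 ≈ 0.00056721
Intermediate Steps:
A = -1/12301 (A = -4/(96699 - 47495) = -4/49204 = -4*1/49204 = -1/12301 ≈ -8.1294e-5)
O(B) = B² + 2*B
1/(A + O(41)) = 1/(-1/12301 + 41*(2 + 41)) = 1/(-1/12301 + 41*43) = 1/(-1/12301 + 1763) = 1/(21686662/12301) = 12301/21686662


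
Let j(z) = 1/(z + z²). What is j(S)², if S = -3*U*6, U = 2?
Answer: 1/1587600 ≈ 6.2988e-7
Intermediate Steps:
S = -36 (S = -3*2*6 = -6*6 = -36)
j(S)² = (1/((-36)*(1 - 36)))² = (-1/36/(-35))² = (-1/36*(-1/35))² = (1/1260)² = 1/1587600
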